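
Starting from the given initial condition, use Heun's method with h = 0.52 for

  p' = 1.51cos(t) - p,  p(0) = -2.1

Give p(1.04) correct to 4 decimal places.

-0.1070

Heun: k1 = f(t_n, p_n); k2 = f(t_n + h, p_n + h·k1); p_{n+1} = p_n + (h/2)·(k1 + k2).
t=0.000000, p=-2.100000:
  k1 = f(0.000000, -2.100000) = 3.610000
  k2 = f(0.520000, -0.222800) = 1.533207
  p ← -2.100000 + (0.52/2)·(3.610000 + 1.533207) = -0.762766
t=0.520000, p=-0.762766:
  k1 = f(0.520000, -0.762766) = 2.073173
  k2 = f(1.040000, 0.315284) = 0.449109
  p ← -0.762766 + (0.52/2)·(2.073173 + 0.449109) = -0.106973
p(1.04) ≈ -0.1070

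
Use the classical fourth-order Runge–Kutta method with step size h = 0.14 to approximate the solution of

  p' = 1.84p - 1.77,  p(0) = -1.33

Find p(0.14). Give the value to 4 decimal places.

-2.0034

RK4: k1 = f(s_n, p_n); k2 = f(s_n + h/2, p_n + (h/2)·k1); k3 = f(s_n + h/2, p_n + (h/2)·k2); k4 = f(s_n + h, p_n + h·k3); p_{n+1} = p_n + (h/6)·(k1 + 2k2 + 2k3 + k4).
s=0.000000, p=-1.330000:
  k1 = f(0.000000, -1.330000) = -4.217200
  k2 = f(0.070000, -1.625204) = -4.760375
  k3 = f(0.070000, -1.663226) = -4.830336
  k4 = f(0.140000, -2.006247) = -5.461495
  p ← -1.330000 + (0.14/6)·(k1 + 2k2 + 2k3 + k4) = -2.003403
p(0.14) ≈ -2.0034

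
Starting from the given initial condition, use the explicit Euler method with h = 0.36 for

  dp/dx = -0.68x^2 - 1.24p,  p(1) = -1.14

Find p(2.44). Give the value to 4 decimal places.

-1.7474

Euler: p_{n+1} = p_n + h·f(x_n, p_n).
x=1.000000, p=-1.140000: f=0.733600 → p ← -1.140000 + 0.36·0.733600 = -0.875904
x=1.360000, p=-0.875904: f=-0.171607 → p ← -0.875904 + 0.36·(-0.171607) = -0.937683
x=1.720000, p=-0.937683: f=-0.848986 → p ← -0.937683 + 0.36·(-0.848986) = -1.243317
x=2.080000, p=-1.243317: f=-1.400238 → p ← -1.243317 + 0.36·(-1.400238) = -1.747403
p(2.44) ≈ -1.7474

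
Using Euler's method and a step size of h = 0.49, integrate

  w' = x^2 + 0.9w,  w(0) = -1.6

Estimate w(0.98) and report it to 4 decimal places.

Euler: w_{n+1} = w_n + h·f(x_n, w_n).
x=0.000000, w=-1.600000: f=-1.440000 → w ← -1.600000 + 0.49·(-1.440000) = -2.305600
x=0.490000, w=-2.305600: f=-1.834940 → w ← -2.305600 + 0.49·(-1.834940) = -3.204721
w(0.98) ≈ -3.2047

-3.2047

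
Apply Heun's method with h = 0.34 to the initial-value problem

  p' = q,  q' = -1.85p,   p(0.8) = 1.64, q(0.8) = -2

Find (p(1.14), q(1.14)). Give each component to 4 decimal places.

0.7846, -2.8177

Heun on (p,q): k1 = f(x_n, state_n); k2 = f(x_n + h, state_n + h·k1); state_{n+1} = state_n + (h/2)·(k1 + k2).
0.800000: (1.640000, -2.000000)
  k1 = (-2.000000, -3.034000)
  predictor → (0.960000, -3.031560)
  k2 = (-3.031560, -1.776000)
  → (0.784635, -2.817700)
(p(1.14), q(1.14)) ≈ (0.7846, -2.8177)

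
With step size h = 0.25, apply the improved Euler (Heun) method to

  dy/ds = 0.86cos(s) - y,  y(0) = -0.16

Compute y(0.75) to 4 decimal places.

Heun: k1 = f(s_n, y_n); k2 = f(s_n + h, y_n + h·k1); y_{n+1} = y_n + (h/2)·(k1 + k2).
s=0.000000, y=-0.160000:
  k1 = f(0.000000, -0.160000) = 1.020000
  k2 = f(0.250000, 0.095000) = 0.738265
  y ← -0.160000 + (0.25/2)·(1.020000 + 0.738265) = 0.059783
s=0.250000, y=0.059783:
  k1 = f(0.250000, 0.059783) = 0.773482
  k2 = f(0.500000, 0.253153) = 0.501568
  y ← 0.059783 + (0.25/2)·(0.773482 + 0.501568) = 0.219164
s=0.500000, y=0.219164:
  k1 = f(0.500000, 0.219164) = 0.535557
  k2 = f(0.750000, 0.353053) = 0.276199
  y ← 0.219164 + (0.25/2)·(0.535557 + 0.276199) = 0.320634
y(0.75) ≈ 0.3206

0.3206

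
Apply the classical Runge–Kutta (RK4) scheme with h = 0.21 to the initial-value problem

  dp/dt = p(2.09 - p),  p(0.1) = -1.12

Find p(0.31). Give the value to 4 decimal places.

-2.4573

RK4: k1 = f(t_n, p_n); k2 = f(t_n + h/2, p_n + (h/2)·k1); k3 = f(t_n + h/2, p_n + (h/2)·k2); k4 = f(t_n + h, p_n + h·k3); p_{n+1} = p_n + (h/6)·(k1 + 2k2 + 2k3 + k4).
t=0.100000, p=-1.120000:
  k1 = f(0.100000, -1.120000) = -3.595200
  k2 = f(0.205000, -1.497496) = -5.372261
  k3 = f(0.205000, -1.684087) = -6.355893
  k4 = f(0.310000, -2.454738) = -11.156138
  p ← -1.120000 + (0.21/6)·(k1 + 2k2 + 2k3 + k4) = -2.457268
p(0.31) ≈ -2.4573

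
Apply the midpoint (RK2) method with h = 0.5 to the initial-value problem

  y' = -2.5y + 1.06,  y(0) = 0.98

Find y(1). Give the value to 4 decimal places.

Midpoint: k1 = f(t_n, y_n); k2 = f(t_n + h/2, y_n + (h/2)·k1); y_{n+1} = y_n + h·k2.
t=0.000000, y=0.980000:
  k1 = f(0.000000, 0.980000) = -1.390000
  k2 = f(0.250000, 0.632500) = -0.521250
  y ← 0.980000 + 0.5·(-0.521250) = 0.719375
t=0.500000, y=0.719375:
  k1 = f(0.500000, 0.719375) = -0.738438
  k2 = f(0.750000, 0.534766) = -0.276914
  y ← 0.719375 + 0.5·(-0.276914) = 0.580918
y(1) ≈ 0.5809

0.5809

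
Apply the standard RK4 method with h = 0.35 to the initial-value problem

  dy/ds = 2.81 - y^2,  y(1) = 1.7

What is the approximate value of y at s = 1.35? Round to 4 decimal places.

RK4: k1 = f(s_n, y_n); k2 = f(s_n + h/2, y_n + (h/2)·k1); k3 = f(s_n + h/2, y_n + (h/2)·k2); k4 = f(s_n + h, y_n + h·k3); y_{n+1} = y_n + (h/6)·(k1 + 2k2 + 2k3 + k4).
s=1.000000, y=1.700000:
  k1 = f(1.000000, 1.700000) = -0.080000
  k2 = f(1.175000, 1.686000) = -0.032596
  k3 = f(1.175000, 1.694296) = -0.060638
  k4 = f(1.350000, 1.678777) = -0.008291
  y ← 1.700000 + (0.35/6)·(k1 + 2k2 + 2k3 + k4) = 1.683972
y(1.35) ≈ 1.6840

1.6840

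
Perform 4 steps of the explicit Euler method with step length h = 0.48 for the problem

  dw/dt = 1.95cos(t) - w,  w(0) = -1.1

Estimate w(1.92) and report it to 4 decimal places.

0.6769

Euler: w_{n+1} = w_n + h·f(t_n, w_n).
t=0.000000, w=-1.100000: f=3.050000 → w ← -1.100000 + 0.48·3.050000 = 0.364000
t=0.480000, w=0.364000: f=1.365640 → w ← 0.364000 + 0.48·1.365640 = 1.019507
t=0.960000, w=1.019507: f=0.098857 → w ← 1.019507 + 0.48·0.098857 = 1.066958
t=1.440000, w=1.066958: f=-0.812632 → w ← 1.066958 + 0.48·(-0.812632) = 0.676895
w(1.92) ≈ 0.6769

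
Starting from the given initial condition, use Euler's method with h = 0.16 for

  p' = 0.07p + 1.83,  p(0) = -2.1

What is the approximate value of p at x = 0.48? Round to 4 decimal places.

Euler: p_{n+1} = p_n + h·f(x_n, p_n).
x=0.000000, p=-2.100000: f=1.683000 → p ← -2.100000 + 0.16·1.683000 = -1.830720
x=0.160000, p=-1.830720: f=1.701850 → p ← -1.830720 + 0.16·1.701850 = -1.558424
x=0.320000, p=-1.558424: f=1.720910 → p ← -1.558424 + 0.16·1.720910 = -1.283078
p(0.48) ≈ -1.2831

-1.2831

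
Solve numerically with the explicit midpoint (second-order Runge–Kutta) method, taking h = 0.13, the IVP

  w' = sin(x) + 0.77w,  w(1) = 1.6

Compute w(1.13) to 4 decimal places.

1.8874

Midpoint: k1 = f(x_n, w_n); k2 = f(x_n + h/2, w_n + (h/2)·k1); w_{n+1} = w_n + h·k2.
x=1.000000, w=1.600000:
  k1 = f(1.000000, 1.600000) = 2.073471
  k2 = f(1.065000, 1.734776) = 2.210566
  w ← 1.600000 + 0.13·2.210566 = 1.887374
w(1.13) ≈ 1.8874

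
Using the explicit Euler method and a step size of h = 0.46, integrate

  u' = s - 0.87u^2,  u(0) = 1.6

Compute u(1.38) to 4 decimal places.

Euler: u_{n+1} = u_n + h·f(s_n, u_n).
s=0.000000, u=1.600000: f=-2.227200 → u ← 1.600000 + 0.46·(-2.227200) = 0.575488
s=0.460000, u=0.575488: f=0.171868 → u ← 0.575488 + 0.46·0.171868 = 0.654547
s=0.920000, u=0.654547: f=0.547264 → u ← 0.654547 + 0.46·0.547264 = 0.906289
u(1.38) ≈ 0.9063

0.9063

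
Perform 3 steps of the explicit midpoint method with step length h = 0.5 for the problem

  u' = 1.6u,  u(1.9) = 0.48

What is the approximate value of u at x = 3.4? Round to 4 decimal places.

4.5735

Midpoint: k1 = f(x_n, u_n); k2 = f(x_n + h/2, u_n + (h/2)·k1); u_{n+1} = u_n + h·k2.
x=1.900000, u=0.480000:
  k1 = f(1.900000, 0.480000) = 0.768000
  k2 = f(2.150000, 0.672000) = 1.075200
  u ← 0.480000 + 0.5·1.075200 = 1.017600
x=2.400000, u=1.017600:
  k1 = f(2.400000, 1.017600) = 1.628160
  k2 = f(2.650000, 1.424640) = 2.279424
  u ← 1.017600 + 0.5·2.279424 = 2.157312
x=2.900000, u=2.157312:
  k1 = f(2.900000, 2.157312) = 3.451699
  k2 = f(3.150000, 3.020237) = 4.832379
  u ← 2.157312 + 0.5·4.832379 = 4.573501
u(3.4) ≈ 4.5735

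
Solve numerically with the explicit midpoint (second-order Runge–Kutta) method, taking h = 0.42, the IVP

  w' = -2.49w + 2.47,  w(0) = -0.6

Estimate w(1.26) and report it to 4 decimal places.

Midpoint: k1 = f(t_n, w_n); k2 = f(t_n + h/2, w_n + (h/2)·k1); w_{n+1} = w_n + h·k2.
t=0.000000, w=-0.600000:
  k1 = f(0.000000, -0.600000) = 3.964000
  k2 = f(0.210000, 0.232440) = 1.891224
  w ← -0.600000 + 0.42·1.891224 = 0.194314
t=0.420000, w=0.194314:
  k1 = f(0.420000, 0.194314) = 1.986158
  k2 = f(0.630000, 0.611407) = 0.947596
  w ← 0.194314 + 0.42·0.947596 = 0.592304
t=0.840000, w=0.592304:
  k1 = f(0.840000, 0.592304) = 0.995162
  k2 = f(1.050000, 0.801288) = 0.474792
  w ← 0.592304 + 0.42·0.474792 = 0.791717
w(1.26) ≈ 0.7917

0.7917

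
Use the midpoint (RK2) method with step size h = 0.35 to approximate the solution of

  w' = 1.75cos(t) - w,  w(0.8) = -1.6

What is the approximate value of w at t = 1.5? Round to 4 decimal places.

-0.5128

Midpoint: k1 = f(t_n, w_n); k2 = f(t_n + h/2, w_n + (h/2)·k1); w_{n+1} = w_n + h·k2.
t=0.800000, w=-1.600000:
  k1 = f(0.800000, -1.600000) = 2.819237
  k2 = f(0.975000, -1.106634) = 2.088678
  w ← -1.600000 + 0.35·2.088678 = -0.868963
t=1.150000, w=-0.868963:
  k1 = f(1.150000, -0.868963) = 1.583816
  k2 = f(1.325000, -0.591795) = 1.017620
  w ← -0.868963 + 0.35·1.017620 = -0.512796
w(1.5) ≈ -0.5128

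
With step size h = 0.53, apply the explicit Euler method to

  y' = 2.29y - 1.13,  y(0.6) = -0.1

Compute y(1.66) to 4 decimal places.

Euler: y_{n+1} = y_n + h·f(t_n, y_n).
t=0.600000, y=-0.100000: f=-1.359000 → y ← -0.100000 + 0.53·(-1.359000) = -0.820270
t=1.130000, y=-0.820270: f=-3.008418 → y ← -0.820270 + 0.53·(-3.008418) = -2.414732
y(1.66) ≈ -2.4147

-2.4147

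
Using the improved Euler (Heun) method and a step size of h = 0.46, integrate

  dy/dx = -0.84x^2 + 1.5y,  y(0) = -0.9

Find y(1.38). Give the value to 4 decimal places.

Heun: k1 = f(x_n, y_n); k2 = f(x_n + h, y_n + h·k1); y_{n+1} = y_n + (h/2)·(k1 + k2).
x=0.000000, y=-0.900000:
  k1 = f(0.000000, -0.900000) = -1.350000
  k2 = f(0.460000, -1.521000) = -2.459244
  y ← -0.900000 + (0.46/2)·(-1.350000 + (-2.459244)) = -1.776126
x=0.460000, y=-1.776126:
  k1 = f(0.460000, -1.776126) = -2.841933
  k2 = f(0.920000, -3.083415) = -5.336099
  y ← -1.776126 + (0.46/2)·(-2.841933 + (-5.336099)) = -3.657074
x=0.920000, y=-3.657074:
  k1 = f(0.920000, -3.657074) = -6.196586
  k2 = f(1.380000, -6.507503) = -11.360951
  y ← -3.657074 + (0.46/2)·(-6.196586 + (-11.360951)) = -7.695307
y(1.38) ≈ -7.6953

-7.6953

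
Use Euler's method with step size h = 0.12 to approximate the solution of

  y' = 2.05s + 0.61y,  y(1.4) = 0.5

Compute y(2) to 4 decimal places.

Euler: y_{n+1} = y_n + h·f(s_n, y_n).
s=1.400000, y=0.500000: f=3.175000 → y ← 0.500000 + 0.12·3.175000 = 0.881000
s=1.520000, y=0.881000: f=3.653410 → y ← 0.881000 + 0.12·3.653410 = 1.319409
s=1.640000, y=1.319409: f=4.166840 → y ← 1.319409 + 0.12·4.166840 = 1.819430
s=1.760000, y=1.819430: f=4.717852 → y ← 1.819430 + 0.12·4.717852 = 2.385572
s=1.880000, y=2.385572: f=5.309199 → y ← 2.385572 + 0.12·5.309199 = 3.022676
y(2) ≈ 3.0227

3.0227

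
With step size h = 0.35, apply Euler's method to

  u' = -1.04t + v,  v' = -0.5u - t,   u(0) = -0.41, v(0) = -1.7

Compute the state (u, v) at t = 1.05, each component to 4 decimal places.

Euler on (u,v): u_{n+1} = u_n + h·u', v_{n+1} = v_n + h·v'.
0.000000: (-0.410000, -1.700000); f=(-1.700000, 0.205000) → (-1.005000, -1.628250)
0.350000: (-1.005000, -1.628250); f=(-1.992250, 0.152500) → (-1.702287, -1.574875)
0.700000: (-1.702287, -1.574875); f=(-2.302875, 0.151144) → (-2.508294, -1.521975)
(u(1.05), v(1.05)) ≈ (-2.5083, -1.5220)

-2.5083, -1.5220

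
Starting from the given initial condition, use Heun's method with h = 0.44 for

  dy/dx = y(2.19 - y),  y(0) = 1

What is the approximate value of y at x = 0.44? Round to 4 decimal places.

1.4852

Heun: k1 = f(x_n, y_n); k2 = f(x_n + h, y_n + h·k1); y_{n+1} = y_n + (h/2)·(k1 + k2).
x=0.000000, y=1.000000:
  k1 = f(0.000000, 1.000000) = 1.190000
  k2 = f(0.440000, 1.523600) = 1.015327
  y ← 1.000000 + (0.44/2)·(1.190000 + 1.015327) = 1.485172
y(0.44) ≈ 1.4852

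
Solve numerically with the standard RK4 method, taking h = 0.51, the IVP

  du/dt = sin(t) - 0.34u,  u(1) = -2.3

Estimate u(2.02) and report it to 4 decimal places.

-0.8011

RK4: k1 = f(t_n, u_n); k2 = f(t_n + h/2, u_n + (h/2)·k1); k3 = f(t_n + h/2, u_n + (h/2)·k2); k4 = f(t_n + h, u_n + h·k3); u_{n+1} = u_n + (h/6)·(k1 + 2k2 + 2k3 + k4).
t=1.000000, u=-2.300000:
  k1 = f(1.000000, -2.300000) = 1.623471
  k2 = f(1.255000, -1.886015) = 1.591794
  k3 = f(1.255000, -1.894092) = 1.594541
  k4 = f(1.510000, -1.486784) = 1.503659
  u ← -2.300000 + (0.51/6)·(k1 + 2k2 + 2k3 + k4) = -1.492517
t=1.510000, u=-1.492517:
  k1 = f(1.510000, -1.492517) = 1.505608
  k2 = f(1.765000, -1.108587) = 1.358121
  k3 = f(1.765000, -1.146196) = 1.370908
  k4 = f(2.020000, -0.793354) = 1.170533
  u ← -1.492517 + (0.51/6)·(k1 + 2k2 + 2k3 + k4) = -0.801110
u(2.02) ≈ -0.8011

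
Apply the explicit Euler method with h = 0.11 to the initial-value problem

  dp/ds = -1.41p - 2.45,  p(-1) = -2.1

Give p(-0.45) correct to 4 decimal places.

Euler: p_{n+1} = p_n + h·f(s_n, p_n).
s=-1.000000, p=-2.100000: f=0.511000 → p ← -2.100000 + 0.11·0.511000 = -2.043790
s=-0.890000, p=-2.043790: f=0.431744 → p ← -2.043790 + 0.11·0.431744 = -1.996298
s=-0.780000, p=-1.996298: f=0.364780 → p ← -1.996298 + 0.11·0.364780 = -1.956172
s=-0.670000, p=-1.956172: f=0.308203 → p ← -1.956172 + 0.11·0.308203 = -1.922270
s=-0.560000, p=-1.922270: f=0.260401 → p ← -1.922270 + 0.11·0.260401 = -1.893626
p(-0.45) ≈ -1.8936

-1.8936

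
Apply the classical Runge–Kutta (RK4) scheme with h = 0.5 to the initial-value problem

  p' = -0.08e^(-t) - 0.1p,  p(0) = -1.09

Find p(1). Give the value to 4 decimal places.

RK4: k1 = f(t_n, p_n); k2 = f(t_n + h/2, p_n + (h/2)·k1); k3 = f(t_n + h/2, p_n + (h/2)·k2); k4 = f(t_n + h, p_n + h·k3); p_{n+1} = p_n + (h/6)·(k1 + 2k2 + 2k3 + k4).
t=0.000000, p=-1.090000:
  k1 = f(0.000000, -1.090000) = 0.029000
  k2 = f(0.250000, -1.082750) = 0.045971
  k3 = f(0.250000, -1.078507) = 0.045547
  k4 = f(0.500000, -1.067227) = 0.058200
  p ← -1.090000 + (0.5/6)·(k1 + 2k2 + 2k3 + k4) = -1.067480
t=0.500000, p=-1.067480:
  k1 = f(0.500000, -1.067480) = 0.058226
  k2 = f(0.750000, -1.052924) = 0.067503
  k3 = f(0.750000, -1.050605) = 0.067271
  k4 = f(1.000000, -1.033845) = 0.073954
  p ← -1.067480 + (0.5/6)·(k1 + 2k2 + 2k3 + k4) = -1.034003
p(1) ≈ -1.0340

-1.0340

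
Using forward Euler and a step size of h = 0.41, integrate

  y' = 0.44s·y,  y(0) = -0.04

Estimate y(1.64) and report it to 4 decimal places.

Euler: y_{n+1} = y_n + h·f(s_n, y_n).
s=0.000000, y=-0.040000: f=0.000000 → y ← -0.040000 + 0.41·0.000000 = -0.040000
s=0.410000, y=-0.040000: f=-0.007216 → y ← -0.040000 + 0.41·(-0.007216) = -0.042959
s=0.820000, y=-0.042959: f=-0.015499 → y ← -0.042959 + 0.41·(-0.015499) = -0.049313
s=1.230000, y=-0.049313: f=-0.026688 → y ← -0.049313 + 0.41·(-0.026688) = -0.060256
y(1.64) ≈ -0.0603

-0.0603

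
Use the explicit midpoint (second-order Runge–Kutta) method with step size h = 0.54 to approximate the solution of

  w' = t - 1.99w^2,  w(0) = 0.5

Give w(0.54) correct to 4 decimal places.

Midpoint: k1 = f(t_n, w_n); k2 = f(t_n + h/2, w_n + (h/2)·k1); w_{n+1} = w_n + h·k2.
t=0.000000, w=0.500000:
  k1 = f(0.000000, 0.500000) = -0.497500
  k2 = f(0.270000, 0.365675) = 0.003901
  w ← 0.500000 + 0.54·0.003901 = 0.502106
w(0.54) ≈ 0.5021

0.5021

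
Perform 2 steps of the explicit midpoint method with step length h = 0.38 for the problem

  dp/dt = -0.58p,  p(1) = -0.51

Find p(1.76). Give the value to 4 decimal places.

-0.3296

Midpoint: k1 = f(t_n, p_n); k2 = f(t_n + h/2, p_n + (h/2)·k1); p_{n+1} = p_n + h·k2.
t=1.000000, p=-0.510000:
  k1 = f(1.000000, -0.510000) = 0.295800
  k2 = f(1.190000, -0.453798) = 0.263203
  p ← -0.510000 + 0.38·0.263203 = -0.409983
t=1.380000, p=-0.409983:
  k1 = f(1.380000, -0.409983) = 0.237790
  k2 = f(1.570000, -0.364803) = 0.211586
  p ← -0.409983 + 0.38·0.211586 = -0.329580
p(1.76) ≈ -0.3296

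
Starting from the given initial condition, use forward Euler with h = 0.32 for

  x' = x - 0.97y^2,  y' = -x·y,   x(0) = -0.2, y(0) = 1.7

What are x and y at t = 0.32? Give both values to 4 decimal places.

Euler on (x,y): x_{n+1} = x_n + h·x', y_{n+1} = y_n + h·y'.
0.000000: (-0.200000, 1.700000); f=(-3.003300, 0.340000) → (-1.161056, 1.808800)
(x(0.32), y(0.32)) ≈ (-1.1611, 1.8088)

-1.1611, 1.8088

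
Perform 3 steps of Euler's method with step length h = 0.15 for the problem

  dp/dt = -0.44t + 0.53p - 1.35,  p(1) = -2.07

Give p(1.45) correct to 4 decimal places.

-3.5057

Euler: p_{n+1} = p_n + h·f(t_n, p_n).
t=1.000000, p=-2.070000: f=-2.887100 → p ← -2.070000 + 0.15·(-2.887100) = -2.503065
t=1.150000, p=-2.503065: f=-3.182624 → p ← -2.503065 + 0.15·(-3.182624) = -2.980459
t=1.300000, p=-2.980459: f=-3.501643 → p ← -2.980459 + 0.15·(-3.501643) = -3.505705
p(1.45) ≈ -3.5057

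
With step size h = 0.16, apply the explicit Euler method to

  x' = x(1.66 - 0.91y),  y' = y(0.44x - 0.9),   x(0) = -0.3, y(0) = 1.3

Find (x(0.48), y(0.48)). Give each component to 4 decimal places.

-0.4055, 0.7514

Euler on (x,y): x_{n+1} = x_n + h·x', y_{n+1} = y_n + h·y'.
0.000000: (-0.300000, 1.300000); f=(-0.143100, -1.341600) → (-0.322896, 1.085344)
0.160000: (-0.322896, 1.085344); f=(-0.217095, -1.131009) → (-0.357631, 0.904383)
0.320000: (-0.357631, 0.904383); f=(-0.299342, -0.956256) → (-0.405526, 0.751382)
(x(0.48), y(0.48)) ≈ (-0.4055, 0.7514)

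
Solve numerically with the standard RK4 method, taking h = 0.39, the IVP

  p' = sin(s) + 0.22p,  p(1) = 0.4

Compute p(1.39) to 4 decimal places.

RK4: k1 = f(s_n, p_n); k2 = f(s_n + h/2, p_n + (h/2)·k1); k3 = f(s_n + h/2, p_n + (h/2)·k2); k4 = f(s_n + h, p_n + h·k3); p_{n+1} = p_n + (h/6)·(k1 + 2k2 + 2k3 + k4).
s=1.000000, p=0.400000:
  k1 = f(1.000000, 0.400000) = 0.929471
  k2 = f(1.195000, 0.581247) = 1.058090
  k3 = f(1.195000, 0.606328) = 1.063608
  k4 = f(1.390000, 0.814807) = 1.162958
  p ← 0.400000 + (0.39/6)·(k1 + 2k2 + 2k3 + k4) = 0.811829
p(1.39) ≈ 0.8118

0.8118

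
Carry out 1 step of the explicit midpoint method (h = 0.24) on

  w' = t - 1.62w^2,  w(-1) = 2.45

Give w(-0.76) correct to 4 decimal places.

1.7128

Midpoint: k1 = f(t_n, w_n); k2 = f(t_n + h/2, w_n + (h/2)·k1); w_{n+1} = w_n + h·k2.
t=-1.000000, w=2.450000:
  k1 = f(-1.000000, 2.450000) = -10.724050
  k2 = f(-0.880000, 1.163114) = -3.071591
  w ← 2.450000 + 0.24·(-3.071591) = 1.712818
w(-0.76) ≈ 1.7128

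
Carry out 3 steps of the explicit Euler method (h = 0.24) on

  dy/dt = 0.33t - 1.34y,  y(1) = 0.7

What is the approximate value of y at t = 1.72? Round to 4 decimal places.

Euler: y_{n+1} = y_n + h·f(t_n, y_n).
t=1.000000, y=0.700000: f=-0.608000 → y ← 0.700000 + 0.24·(-0.608000) = 0.554080
t=1.240000, y=0.554080: f=-0.333267 → y ← 0.554080 + 0.24·(-0.333267) = 0.474096
t=1.480000, y=0.474096: f=-0.146888 → y ← 0.474096 + 0.24·(-0.146888) = 0.438843
y(1.72) ≈ 0.4388

0.4388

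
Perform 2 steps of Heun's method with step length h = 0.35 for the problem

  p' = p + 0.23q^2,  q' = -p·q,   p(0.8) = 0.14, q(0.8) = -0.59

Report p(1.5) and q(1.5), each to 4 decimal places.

Heun on (p,q): k1 = f(t_n, state_n); k2 = f(t_n + h, state_n + h·k1); state_{n+1} = state_n + (h/2)·(k1 + k2).
0.800000: (0.140000, -0.590000)
  k1 = (0.220063, 0.082600)
  predictor → (0.217022, -0.561090)
  k2 = (0.289431, 0.121769)
  → (0.229161, -0.554235)
1.150000: (0.229161, -0.554235)
  k1 = (0.299812, 0.127009)
  predictor → (0.334096, -0.509782)
  k2 = (0.393868, 0.170316)
  → (0.350555, -0.502203)
(p(1.5), q(1.5)) ≈ (0.3506, -0.5022)

0.3506, -0.5022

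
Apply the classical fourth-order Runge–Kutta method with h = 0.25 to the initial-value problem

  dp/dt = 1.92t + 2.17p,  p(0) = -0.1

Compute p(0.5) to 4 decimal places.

RK4: k1 = f(t_n, p_n); k2 = f(t_n + h/2, p_n + (h/2)·k1); k3 = f(t_n + h/2, p_n + (h/2)·k2); k4 = f(t_n + h, p_n + h·k3); p_{n+1} = p_n + (h/6)·(k1 + 2k2 + 2k3 + k4).
t=0.000000, p=-0.100000:
  k1 = f(0.000000, -0.100000) = -0.217000
  k2 = f(0.125000, -0.127125) = -0.035861
  k3 = f(0.125000, -0.104483) = 0.013273
  k4 = f(0.250000, -0.096682) = 0.270200
  p ← -0.100000 + (0.25/6)·(k1 + 2k2 + 2k3 + k4) = -0.099666
t=0.250000, p=-0.099666:
  k1 = f(0.250000, -0.099666) = 0.263725
  k2 = f(0.375000, -0.066700) = 0.575261
  k3 = f(0.375000, -0.027758) = 0.659765
  k4 = f(0.500000, 0.065276) = 1.101648
  p ← -0.099666 + (0.25/6)·(k1 + 2k2 + 2k3 + k4) = 0.060144
p(0.5) ≈ 0.0601

0.0601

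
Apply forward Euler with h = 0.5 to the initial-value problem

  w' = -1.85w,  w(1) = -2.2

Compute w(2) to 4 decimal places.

-0.0124

Euler: w_{n+1} = w_n + h·f(t_n, w_n).
t=1.000000, w=-2.200000: f=4.070000 → w ← -2.200000 + 0.5·4.070000 = -0.165000
t=1.500000, w=-0.165000: f=0.305250 → w ← -0.165000 + 0.5·0.305250 = -0.012375
w(2) ≈ -0.0124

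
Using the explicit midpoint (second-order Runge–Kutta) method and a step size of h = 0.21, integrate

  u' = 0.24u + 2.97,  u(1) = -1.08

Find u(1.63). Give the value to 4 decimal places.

Midpoint: k1 = f(x_n, u_n); k2 = f(x_n + h/2, u_n + (h/2)·k1); u_{n+1} = u_n + h·k2.
x=1.000000, u=-1.080000:
  k1 = f(1.000000, -1.080000) = 2.710800
  k2 = f(1.105000, -0.795366) = 2.779112
  u ← -1.080000 + 0.21·2.779112 = -0.496386
x=1.210000, u=-0.496386:
  k1 = f(1.210000, -0.496386) = 2.850867
  k2 = f(1.315000, -0.197045) = 2.922709
  u ← -0.496386 + 0.21·2.922709 = 0.117382
x=1.420000, u=0.117382:
  k1 = f(1.420000, 0.117382) = 2.998172
  k2 = f(1.525000, 0.432191) = 3.073726
  u ← 0.117382 + 0.21·3.073726 = 0.762865
u(1.63) ≈ 0.7629

0.7629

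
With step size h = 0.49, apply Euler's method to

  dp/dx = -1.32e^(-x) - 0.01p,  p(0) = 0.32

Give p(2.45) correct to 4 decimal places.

-1.1919

Euler: p_{n+1} = p_n + h·f(x_n, p_n).
x=0.000000, p=0.320000: f=-1.323200 → p ← 0.320000 + 0.49·(-1.323200) = -0.328368
x=0.490000, p=-0.328368: f=-0.805383 → p ← -0.328368 + 0.49·(-0.805383) = -0.723006
x=0.980000, p=-0.723006: f=-0.488181 → p ← -0.723006 + 0.49·(-0.488181) = -0.962214
x=1.470000, p=-0.962214: f=-0.293879 → p ← -0.962214 + 0.49·(-0.293879) = -1.106215
x=1.960000, p=-1.106215: f=-0.174871 → p ← -1.106215 + 0.49·(-0.174871) = -1.191902
p(2.45) ≈ -1.1919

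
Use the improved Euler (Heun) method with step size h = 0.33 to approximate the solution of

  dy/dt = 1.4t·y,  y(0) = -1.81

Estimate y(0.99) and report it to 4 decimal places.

-3.5383

Heun: k1 = f(t_n, y_n); k2 = f(t_n + h, y_n + h·k1); y_{n+1} = y_n + (h/2)·(k1 + k2).
t=0.000000, y=-1.810000:
  k1 = f(0.000000, -1.810000) = 0.000000
  k2 = f(0.330000, -1.810000) = -0.836220
  y ← -1.810000 + (0.33/2)·(0.000000 + (-0.836220)) = -1.947976
t=0.330000, y=-1.947976:
  k1 = f(0.330000, -1.947976) = -0.899965
  k2 = f(0.660000, -2.244965) = -2.074347
  y ← -1.947976 + (0.33/2)·(-0.899965 + (-2.074347)) = -2.438738
t=0.660000, y=-2.438738:
  k1 = f(0.660000, -2.438738) = -2.253394
  k2 = f(0.990000, -3.182358) = -4.410748
  y ← -2.438738 + (0.33/2)·(-2.253394 + (-4.410748)) = -3.538321
y(0.99) ≈ -3.5383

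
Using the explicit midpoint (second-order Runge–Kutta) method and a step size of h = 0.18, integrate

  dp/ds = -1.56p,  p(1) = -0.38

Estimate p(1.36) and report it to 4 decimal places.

-0.2187

Midpoint: k1 = f(s_n, p_n); k2 = f(s_n + h/2, p_n + (h/2)·k1); p_{n+1} = p_n + h·k2.
s=1.000000, p=-0.380000:
  k1 = f(1.000000, -0.380000) = 0.592800
  k2 = f(1.090000, -0.326648) = 0.509571
  p ← -0.380000 + 0.18·0.509571 = -0.288277
s=1.180000, p=-0.288277:
  k1 = f(1.180000, -0.288277) = 0.449712
  k2 = f(1.270000, -0.247803) = 0.386573
  p ← -0.288277 + 0.18·0.386573 = -0.218694
p(1.36) ≈ -0.2187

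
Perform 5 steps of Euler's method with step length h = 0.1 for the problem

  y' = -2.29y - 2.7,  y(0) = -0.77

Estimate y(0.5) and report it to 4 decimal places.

Euler: y_{n+1} = y_n + h·f(s_n, y_n).
s=0.000000, y=-0.770000: f=-0.936700 → y ← -0.770000 + 0.1·(-0.936700) = -0.863670
s=0.100000, y=-0.863670: f=-0.722196 → y ← -0.863670 + 0.1·(-0.722196) = -0.935890
s=0.200000, y=-0.935890: f=-0.556813 → y ← -0.935890 + 0.1·(-0.556813) = -0.991571
s=0.300000, y=-0.991571: f=-0.429303 → y ← -0.991571 + 0.1·(-0.429303) = -1.034501
s=0.400000, y=-1.034501: f=-0.330992 → y ← -1.034501 + 0.1·(-0.330992) = -1.067600
y(0.5) ≈ -1.0676

-1.0676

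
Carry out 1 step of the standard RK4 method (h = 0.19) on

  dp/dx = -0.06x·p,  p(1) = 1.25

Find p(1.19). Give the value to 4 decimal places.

RK4: k1 = f(x_n, p_n); k2 = f(x_n + h/2, p_n + (h/2)·k1); k3 = f(x_n + h/2, p_n + (h/2)·k2); k4 = f(x_n + h, p_n + h·k3); p_{n+1} = p_n + (h/6)·(k1 + 2k2 + 2k3 + k4).
x=1.000000, p=1.250000:
  k1 = f(1.000000, 1.250000) = -0.075000
  k2 = f(1.095000, 1.242875) = -0.081657
  k3 = f(1.095000, 1.242243) = -0.081615
  k4 = f(1.190000, 1.234493) = -0.088143
  p ← 1.250000 + (0.19/6)·(k1 + 2k2 + 2k3 + k4) = 1.234493
p(1.19) ≈ 1.2345

1.2345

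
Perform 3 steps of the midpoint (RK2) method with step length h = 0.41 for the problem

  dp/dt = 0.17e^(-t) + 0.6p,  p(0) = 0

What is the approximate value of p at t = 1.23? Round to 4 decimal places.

0.1906

Midpoint: k1 = f(t_n, p_n); k2 = f(t_n + h/2, p_n + (h/2)·k1); p_{n+1} = p_n + h·k2.
t=0.000000, p=0.000000:
  k1 = f(0.000000, 0.000000) = 0.170000
  k2 = f(0.205000, 0.034850) = 0.159400
  p ← 0.000000 + 0.41·0.159400 = 0.065354
t=0.410000, p=0.065354:
  k1 = f(0.410000, 0.065354) = 0.152033
  k2 = f(0.615000, 0.096521) = 0.149821
  p ← 0.065354 + 0.41·0.149821 = 0.126781
t=0.820000, p=0.126781:
  k1 = f(0.820000, 0.126781) = 0.150942
  k2 = f(1.025000, 0.157724) = 0.155630
  p ← 0.126781 + 0.41·0.155630 = 0.190589
p(1.23) ≈ 0.1906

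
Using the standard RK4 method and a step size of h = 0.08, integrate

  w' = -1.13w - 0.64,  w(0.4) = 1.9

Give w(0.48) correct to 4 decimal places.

RK4: k1 = f(x_n, w_n); k2 = f(x_n + h/2, w_n + (h/2)·k1); k3 = f(x_n + h/2, w_n + (h/2)·k2); k4 = f(x_n + h, w_n + h·k3); w_{n+1} = w_n + (h/6)·(k1 + 2k2 + 2k3 + k4).
x=0.400000, w=1.900000:
  k1 = f(0.400000, 1.900000) = -2.787000
  k2 = f(0.440000, 1.788520) = -2.661028
  k3 = f(0.440000, 1.793559) = -2.666722
  k4 = f(0.480000, 1.686662) = -2.545928
  w ← 1.900000 + (0.08/6)·(k1 + 2k2 + 2k3 + k4) = 1.686821
w(0.48) ≈ 1.6868

1.6868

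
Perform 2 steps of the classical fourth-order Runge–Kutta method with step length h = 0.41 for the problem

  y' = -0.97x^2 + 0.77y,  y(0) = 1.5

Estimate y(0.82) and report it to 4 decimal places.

2.6099

RK4: k1 = f(x_n, y_n); k2 = f(x_n + h/2, y_n + (h/2)·k1); k3 = f(x_n + h/2, y_n + (h/2)·k2); k4 = f(x_n + h, y_n + h·k3); y_{n+1} = y_n + (h/6)·(k1 + 2k2 + 2k3 + k4).
x=0.000000, y=1.500000:
  k1 = f(0.000000, 1.500000) = 1.155000
  k2 = f(0.205000, 1.736775) = 1.296552
  k3 = f(0.205000, 1.765793) = 1.318897
  k4 = f(0.410000, 2.040748) = 1.408319
  y ← 1.500000 + (0.41/6)·(k1 + 2k2 + 2k3 + k4) = 2.032605
x=0.410000, y=2.032605:
  k1 = f(0.410000, 2.032605) = 1.402049
  k2 = f(0.615000, 2.320025) = 1.419541
  k3 = f(0.615000, 2.323611) = 1.422302
  k4 = f(0.820000, 2.615749) = 1.361898
  y ← 2.032605 + (0.41/6)·(k1 + 2k2 + 2k3 + k4) = 2.609860
y(0.82) ≈ 2.6099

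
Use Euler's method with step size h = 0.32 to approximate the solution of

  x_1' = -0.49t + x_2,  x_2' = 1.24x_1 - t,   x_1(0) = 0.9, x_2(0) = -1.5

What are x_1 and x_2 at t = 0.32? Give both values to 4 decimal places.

Euler on (x_1,x_2): x_1_{n+1} = x_1_n + h·x_1', x_2_{n+1} = x_2_n + h·x_2'.
0.000000: (0.900000, -1.500000); f=(-1.500000, 1.116000) → (0.420000, -1.142880)
(x_1(0.32), x_2(0.32)) ≈ (0.4200, -1.1429)

0.4200, -1.1429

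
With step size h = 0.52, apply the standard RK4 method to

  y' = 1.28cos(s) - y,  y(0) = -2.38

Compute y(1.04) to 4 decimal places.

RK4: k1 = f(s_n, y_n); k2 = f(s_n + h/2, y_n + (h/2)·k1); k3 = f(s_n + h/2, y_n + (h/2)·k2); k4 = f(s_n + h, y_n + h·k3); y_{n+1} = y_n + (h/6)·(k1 + 2k2 + 2k3 + k4).
s=0.000000, y=-2.380000:
  k1 = f(0.000000, -2.380000) = 3.660000
  k2 = f(0.260000, -1.428400) = 2.665379
  k3 = f(0.260000, -1.687001) = 2.923981
  k4 = f(0.520000, -0.859530) = 1.970339
  y ← -2.380000 + (0.52/6)·(k1 + 2k2 + 2k3 + k4) = -0.923215
s=0.520000, y=-0.923215:
  k1 = f(0.520000, -0.923215) = 2.034024
  k2 = f(0.780000, -0.394369) = 1.304338
  k3 = f(0.780000, -0.584087) = 1.494056
  k4 = f(1.040000, -0.146306) = 0.794268
  y ← -0.923215 + (0.52/6)·(k1 + 2k2 + 2k3 + k4) = -0.193041
y(1.04) ≈ -0.1930

-0.1930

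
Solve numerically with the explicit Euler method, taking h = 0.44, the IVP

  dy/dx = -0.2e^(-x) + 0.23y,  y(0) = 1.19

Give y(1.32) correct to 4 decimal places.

Euler: y_{n+1} = y_n + h·f(x_n, y_n).
x=0.000000, y=1.190000: f=0.073700 → y ← 1.190000 + 0.44·0.073700 = 1.222428
x=0.440000, y=1.222428: f=0.152351 → y ← 1.222428 + 0.44·0.152351 = 1.289463
x=0.880000, y=1.289463: f=0.213620 → y ← 1.289463 + 0.44·0.213620 = 1.383455
y(1.32) ≈ 1.3835

1.3835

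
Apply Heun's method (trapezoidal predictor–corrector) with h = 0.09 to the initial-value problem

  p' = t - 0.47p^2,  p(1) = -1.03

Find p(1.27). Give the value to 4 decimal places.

Heun: k1 = f(t_n, p_n); k2 = f(t_n + h, p_n + h·k1); p_{n+1} = p_n + (h/2)·(k1 + k2).
t=1.000000, p=-1.030000:
  k1 = f(1.000000, -1.030000) = 0.501377
  k2 = f(1.090000, -0.984876) = 0.634109
  p ← -1.030000 + (0.09/2)·(0.501377 + 0.634109) = -0.978903
t=1.090000, p=-0.978903:
  k1 = f(1.090000, -0.978903) = 0.639622
  k2 = f(1.180000, -0.921337) = 0.781035
  p ← -0.978903 + (0.09/2)·(0.639622 + 0.781035) = -0.914974
t=1.180000, p=-0.914974:
  k1 = f(1.180000, -0.914974) = 0.786527
  k2 = f(1.270000, -0.844186) = 0.935054
  p ← -0.914974 + (0.09/2)·(0.786527 + 0.935054) = -0.837502
p(1.27) ≈ -0.8375

-0.8375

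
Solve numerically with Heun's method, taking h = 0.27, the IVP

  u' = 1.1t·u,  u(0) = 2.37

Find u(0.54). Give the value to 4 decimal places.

2.7774

Heun: k1 = f(t_n, u_n); k2 = f(t_n + h, u_n + h·k1); u_{n+1} = u_n + (h/2)·(k1 + k2).
t=0.000000, u=2.370000:
  k1 = f(0.000000, 2.370000) = 0.000000
  k2 = f(0.270000, 2.370000) = 0.703890
  u ← 2.370000 + (0.27/2)·(0.000000 + 0.703890) = 2.465025
t=0.270000, u=2.465025:
  k1 = f(0.270000, 2.465025) = 0.732112
  k2 = f(0.540000, 2.662696) = 1.581641
  u ← 2.465025 + (0.27/2)·(0.732112 + 1.581641) = 2.777382
u(0.54) ≈ 2.7774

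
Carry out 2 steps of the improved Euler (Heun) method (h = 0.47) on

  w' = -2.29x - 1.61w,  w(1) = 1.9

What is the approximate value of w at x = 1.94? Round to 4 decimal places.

-1.1919

Heun: k1 = f(x_n, w_n); k2 = f(x_n + h, w_n + h·k1); w_{n+1} = w_n + (h/2)·(k1 + k2).
x=1.000000, w=1.900000:
  k1 = f(1.000000, 1.900000) = -5.349000
  k2 = f(1.470000, -0.614030) = -2.377712
  w ← 1.900000 + (0.47/2)·(-5.349000 + (-2.377712)) = 0.084223
x=1.470000, w=0.084223:
  k1 = f(1.470000, 0.084223) = -3.501899
  k2 = f(1.940000, -1.561670) = -1.928312
  w ← 0.084223 + (0.47/2)·(-3.501899 + (-1.928312)) = -1.191877
w(1.94) ≈ -1.1919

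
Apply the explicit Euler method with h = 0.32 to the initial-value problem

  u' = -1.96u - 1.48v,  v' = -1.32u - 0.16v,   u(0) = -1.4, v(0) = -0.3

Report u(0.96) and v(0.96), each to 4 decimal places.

-0.3208, 0.5495

Euler on (u,v): u_{n+1} = u_n + h·u', v_{n+1} = v_n + h·v'.
0.000000: (-1.400000, -0.300000); f=(3.188000, 1.896000) → (-0.379840, 0.306720)
0.320000: (-0.379840, 0.306720); f=(0.290541, 0.452314) → (-0.286867, 0.451460)
0.640000: (-0.286867, 0.451460); f=(-0.105902, 0.306431) → (-0.320756, 0.549518)
(u(0.96), v(0.96)) ≈ (-0.3208, 0.5495)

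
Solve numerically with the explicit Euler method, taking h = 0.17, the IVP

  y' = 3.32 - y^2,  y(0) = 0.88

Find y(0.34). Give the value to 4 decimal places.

1.5842

Euler: y_{n+1} = y_n + h·f(s_n, y_n).
s=0.000000, y=0.880000: f=2.545600 → y ← 0.880000 + 0.17·2.545600 = 1.312752
s=0.170000, y=1.312752: f=1.596682 → y ← 1.312752 + 0.17·1.596682 = 1.584188
y(0.34) ≈ 1.5842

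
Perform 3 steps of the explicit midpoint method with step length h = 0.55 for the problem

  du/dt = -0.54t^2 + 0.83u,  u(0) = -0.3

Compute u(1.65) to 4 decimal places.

Midpoint: k1 = f(t_n, u_n); k2 = f(t_n + h/2, u_n + (h/2)·k1); u_{n+1} = u_n + h·k2.
t=0.000000, u=-0.300000:
  k1 = f(0.000000, -0.300000) = -0.249000
  k2 = f(0.275000, -0.368475) = -0.346672
  u ← -0.300000 + 0.55·(-0.346672) = -0.490669
t=0.550000, u=-0.490669:
  k1 = f(0.550000, -0.490669) = -0.570606
  k2 = f(0.825000, -0.647586) = -0.905034
  u ← -0.490669 + 0.55·(-0.905034) = -0.988438
t=1.100000, u=-0.988438:
  k1 = f(1.100000, -0.988438) = -1.473804
  k2 = f(1.375000, -1.393734) = -2.177737
  u ← -0.988438 + 0.55·(-2.177737) = -2.186193
u(1.65) ≈ -2.1862

-2.1862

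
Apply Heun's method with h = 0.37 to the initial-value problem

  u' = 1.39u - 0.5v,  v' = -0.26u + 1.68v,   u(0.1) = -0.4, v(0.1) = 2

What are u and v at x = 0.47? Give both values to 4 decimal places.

-1.2423, 3.7077

Heun on (u,v): k1 = f(x_n, state_n); k2 = f(x_n + h, state_n + h·k1); state_{n+1} = state_n + (h/2)·(k1 + k2).
0.100000: (-0.400000, 2.000000)
  k1 = (-1.556000, 3.464000)
  predictor → (-0.975720, 3.281680)
  k2 = (-2.997091, 5.766910)
  → (-1.242322, 3.707718)
(u(0.47), v(0.47)) ≈ (-1.2423, 3.7077)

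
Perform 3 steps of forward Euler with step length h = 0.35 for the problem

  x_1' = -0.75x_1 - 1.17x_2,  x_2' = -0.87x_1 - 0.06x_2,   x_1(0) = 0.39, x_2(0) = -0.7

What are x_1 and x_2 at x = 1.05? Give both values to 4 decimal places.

0.9491, -1.1711

Euler on (x_1,x_2): x_1_{n+1} = x_1_n + h·x_1', x_2_{n+1} = x_2_n + h·x_2'.
0.000000: (0.390000, -0.700000); f=(0.526500, -0.297300) → (0.574275, -0.804055)
0.350000: (0.574275, -0.804055); f=(0.510038, -0.451376) → (0.752788, -0.962037)
0.700000: (0.752788, -0.962037); f=(0.560992, -0.597204) → (0.949135, -1.171058)
(x_1(1.05), x_2(1.05)) ≈ (0.9491, -1.1711)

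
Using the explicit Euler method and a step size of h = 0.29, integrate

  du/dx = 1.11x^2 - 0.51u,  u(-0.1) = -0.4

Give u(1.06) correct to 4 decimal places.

0.0536

Euler: u_{n+1} = u_n + h·f(x_n, u_n).
x=-0.100000, u=-0.400000: f=0.215100 → u ← -0.400000 + 0.29·0.215100 = -0.337621
x=0.190000, u=-0.337621: f=0.212258 → u ← -0.337621 + 0.29·0.212258 = -0.276066
x=0.480000, u=-0.276066: f=0.396538 → u ← -0.276066 + 0.29·0.396538 = -0.161070
x=0.770000, u=-0.161070: f=0.740265 → u ← -0.161070 + 0.29·0.740265 = 0.053607
u(1.06) ≈ 0.0536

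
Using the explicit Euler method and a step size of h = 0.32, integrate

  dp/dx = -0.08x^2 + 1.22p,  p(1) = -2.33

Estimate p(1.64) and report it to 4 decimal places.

Euler: p_{n+1} = p_n + h·f(x_n, p_n).
x=1.000000, p=-2.330000: f=-2.922600 → p ← -2.330000 + 0.32·(-2.922600) = -3.265232
x=1.320000, p=-3.265232: f=-4.122975 → p ← -3.265232 + 0.32·(-4.122975) = -4.584584
p(1.64) ≈ -4.5846

-4.5846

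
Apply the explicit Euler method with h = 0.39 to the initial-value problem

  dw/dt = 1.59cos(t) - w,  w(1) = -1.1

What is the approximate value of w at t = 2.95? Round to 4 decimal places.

Euler: w_{n+1} = w_n + h·f(t_n, w_n).
t=1.000000, w=-1.100000: f=1.959081 → w ← -1.100000 + 0.39·1.959081 = -0.335959
t=1.390000, w=-0.335959: f=0.621861 → w ← -0.335959 + 0.39·0.621861 = -0.093433
t=1.780000, w=-0.093433: f=-0.236780 → w ← -0.093433 + 0.39·(-0.236780) = -0.185777
t=2.170000, w=-0.185777: f=-0.710959 → w ← -0.185777 + 0.39·(-0.710959) = -0.463051
t=2.560000, w=-0.463051: f=-0.865535 → w ← -0.463051 + 0.39·(-0.865535) = -0.800610
w(2.95) ≈ -0.8006

-0.8006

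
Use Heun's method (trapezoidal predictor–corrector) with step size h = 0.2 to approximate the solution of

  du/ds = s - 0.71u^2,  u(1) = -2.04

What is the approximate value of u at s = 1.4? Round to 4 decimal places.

-3.4618

Heun: k1 = f(s_n, u_n); k2 = f(s_n + h, u_n + h·k1); u_{n+1} = u_n + (h/2)·(k1 + k2).
s=1.000000, u=-2.040000:
  k1 = f(1.000000, -2.040000) = -1.954736
  k2 = f(1.200000, -2.430947) = -2.995748
  u ← -2.040000 + (0.2/2)·(-1.954736 + (-2.995748)) = -2.535048
s=1.200000, u=-2.535048:
  k1 = f(1.200000, -2.535048) = -3.362794
  k2 = f(1.400000, -3.207607) = -5.905008
  u ← -2.535048 + (0.2/2)·(-3.362794 + (-5.905008)) = -3.461829
u(1.4) ≈ -3.4618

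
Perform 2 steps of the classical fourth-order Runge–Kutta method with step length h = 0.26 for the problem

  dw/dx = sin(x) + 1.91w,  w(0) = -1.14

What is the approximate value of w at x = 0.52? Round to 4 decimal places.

-2.8871

RK4: k1 = f(x_n, w_n); k2 = f(x_n + h/2, w_n + (h/2)·k1); k3 = f(x_n + h/2, w_n + (h/2)·k2); k4 = f(x_n + h, w_n + h·k3); w_{n+1} = w_n + (h/6)·(k1 + 2k2 + 2k3 + k4).
x=0.000000, w=-1.140000:
  k1 = f(0.000000, -1.140000) = -2.177400
  k2 = f(0.130000, -1.423062) = -2.588414
  k3 = f(0.130000, -1.476494) = -2.690469
  k4 = f(0.260000, -1.839522) = -3.256406
  w ← -1.140000 + (0.26/6)·(k1 + 2k2 + 2k3 + k4) = -1.832968
x=0.260000, w=-1.832968:
  k1 = f(0.260000, -1.832968) = -3.243889
  k2 = f(0.390000, -2.254674) = -3.926238
  k3 = f(0.390000, -2.343379) = -4.095666
  k4 = f(0.520000, -2.897841) = -5.037997
  w ← -1.832968 + (0.26/6)·(k1 + 2k2 + 2k3 + k4) = -2.887082
w(0.52) ≈ -2.8871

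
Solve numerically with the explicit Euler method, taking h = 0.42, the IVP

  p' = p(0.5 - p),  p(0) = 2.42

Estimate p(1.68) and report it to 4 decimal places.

0.4838

Euler: p_{n+1} = p_n + h·f(s_n, p_n).
s=0.000000, p=2.420000: f=-4.646400 → p ← 2.420000 + 0.42·(-4.646400) = 0.468512
s=0.420000, p=0.468512: f=0.014753 → p ← 0.468512 + 0.42·0.014753 = 0.474708
s=0.840000, p=0.474708: f=0.012006 → p ← 0.474708 + 0.42·0.012006 = 0.479751
s=1.260000, p=0.479751: f=0.009715 → p ← 0.479751 + 0.42·0.009715 = 0.483831
p(1.68) ≈ 0.4838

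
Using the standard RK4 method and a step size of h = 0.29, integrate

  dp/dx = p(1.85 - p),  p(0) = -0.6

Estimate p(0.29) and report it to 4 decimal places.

-1.3296

RK4: k1 = f(x_n, p_n); k2 = f(x_n + h/2, p_n + (h/2)·k1); k3 = f(x_n + h/2, p_n + (h/2)·k2); k4 = f(x_n + h, p_n + h·k3); p_{n+1} = p_n + (h/6)·(k1 + 2k2 + 2k3 + k4).
x=0.000000, p=-0.600000:
  k1 = f(0.000000, -0.600000) = -1.470000
  k2 = f(0.145000, -0.813150) = -2.165540
  k3 = f(0.145000, -0.914003) = -2.526308
  k4 = f(0.290000, -1.332629) = -4.241266
  p ← -0.600000 + (0.29/6)·(k1 + 2k2 + 2k3 + k4) = -1.329590
p(0.29) ≈ -1.3296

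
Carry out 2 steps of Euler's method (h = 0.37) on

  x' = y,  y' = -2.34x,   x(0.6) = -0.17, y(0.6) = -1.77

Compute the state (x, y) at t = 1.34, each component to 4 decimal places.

Euler on (x,y): x_{n+1} = x_n + h·x', y_{n+1} = y_n + h·y'.
0.600000: (-0.170000, -1.770000); f=(-1.770000, 0.397800) → (-0.824900, -1.622814)
0.970000: (-0.824900, -1.622814); f=(-1.622814, 1.930266) → (-1.425341, -0.908616)
(x(1.34), y(1.34)) ≈ (-1.4253, -0.9086)

-1.4253, -0.9086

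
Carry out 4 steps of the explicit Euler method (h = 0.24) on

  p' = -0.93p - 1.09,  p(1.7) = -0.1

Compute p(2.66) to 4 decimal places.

Euler: p_{n+1} = p_n + h·f(s_n, p_n).
s=1.700000, p=-0.100000: f=-0.997000 → p ← -0.100000 + 0.24·(-0.997000) = -0.339280
s=1.940000, p=-0.339280: f=-0.774470 → p ← -0.339280 + 0.24·(-0.774470) = -0.525153
s=2.180000, p=-0.525153: f=-0.601608 → p ← -0.525153 + 0.24·(-0.601608) = -0.669539
s=2.420000, p=-0.669539: f=-0.467329 → p ← -0.669539 + 0.24·(-0.467329) = -0.781698
p(2.66) ≈ -0.7817

-0.7817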